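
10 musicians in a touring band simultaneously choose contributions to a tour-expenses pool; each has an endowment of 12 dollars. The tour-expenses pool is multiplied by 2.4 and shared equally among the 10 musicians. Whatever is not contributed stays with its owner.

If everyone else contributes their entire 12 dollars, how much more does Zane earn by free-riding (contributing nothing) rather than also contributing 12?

9.12 dollars

Switching from a contribution of 12 to 0 lets Zane keep an extra 12 dollars, but lowers the tour-expenses pool by 12, which costs Zane their own share of that drop: 2.4/10 × 12 = 2.88.
Net gain = 12 − 2.88 = 9.12. The private return per contributed unit (0.2400) is below 1, so free-riding is indeed the best response regardless of what the others do.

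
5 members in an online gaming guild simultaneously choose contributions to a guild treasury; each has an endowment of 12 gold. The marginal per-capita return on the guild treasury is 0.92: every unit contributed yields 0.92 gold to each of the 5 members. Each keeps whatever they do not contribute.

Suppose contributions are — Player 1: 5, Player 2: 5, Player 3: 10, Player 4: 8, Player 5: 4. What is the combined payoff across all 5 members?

175.20 gold

Total contributed: 5 + 5 + 10 + 8 + 4 = 32; total kept: 5 × 12 − 32 = 28.
The guild treasury pays out 0.92 × 5 × 32 = 147.20 in aggregate.
Group total = 28 + 147.20 = 175.20.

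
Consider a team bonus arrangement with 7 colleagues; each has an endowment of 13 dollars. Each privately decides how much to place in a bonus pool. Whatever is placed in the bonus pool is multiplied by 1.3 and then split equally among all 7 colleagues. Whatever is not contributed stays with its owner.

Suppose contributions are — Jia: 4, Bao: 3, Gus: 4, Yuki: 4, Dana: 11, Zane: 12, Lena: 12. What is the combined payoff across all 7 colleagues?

Total contributed: 4 + 3 + 4 + 4 + 11 + 12 + 12 = 50; total kept: 7 × 13 − 50 = 41.
The bonus pool pays out 1.3 × 50 = 65.00 in aggregate.
Group total = 41 + 65.00 = 106.00.

106.00 dollars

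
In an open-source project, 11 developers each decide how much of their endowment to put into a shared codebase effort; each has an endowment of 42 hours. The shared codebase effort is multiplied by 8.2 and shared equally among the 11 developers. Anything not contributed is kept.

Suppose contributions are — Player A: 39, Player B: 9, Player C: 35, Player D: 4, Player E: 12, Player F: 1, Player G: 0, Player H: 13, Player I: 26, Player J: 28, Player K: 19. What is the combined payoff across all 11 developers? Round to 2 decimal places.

1801.20 hours

Total contributed: 39 + 9 + 35 + 4 + 12 + 1 + 0 + 13 + 26 + 28 + 19 = 186; total kept: 11 × 42 − 186 = 276.
The shared codebase effort pays out 8.2 × 186 = 1525.20 in aggregate.
Group total = 276 + 1525.20 = 1801.20.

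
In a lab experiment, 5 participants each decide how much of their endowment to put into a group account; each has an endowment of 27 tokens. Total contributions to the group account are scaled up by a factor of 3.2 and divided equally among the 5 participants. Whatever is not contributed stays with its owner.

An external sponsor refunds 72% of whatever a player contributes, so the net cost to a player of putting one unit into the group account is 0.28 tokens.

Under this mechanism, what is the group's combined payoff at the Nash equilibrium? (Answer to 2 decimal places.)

529.20 tokens

Under the mechanism each unit contributed yields (3.2/5) / 0.28 = 2.2857 back to its contributor per unit of net cost, which exceeds 1, making full contribution the dominant choice for everyone.
So the Nash equilibrium is full contribution by all 5; the group earns 5 × (27 × 0.72 + 3.2 × 27) = 529.20.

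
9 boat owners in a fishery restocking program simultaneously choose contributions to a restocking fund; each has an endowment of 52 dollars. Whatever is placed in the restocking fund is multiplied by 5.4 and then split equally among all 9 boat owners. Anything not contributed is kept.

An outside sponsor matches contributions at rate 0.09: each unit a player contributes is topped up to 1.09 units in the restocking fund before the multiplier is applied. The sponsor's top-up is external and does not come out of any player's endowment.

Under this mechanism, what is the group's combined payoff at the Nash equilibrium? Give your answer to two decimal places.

468.00 dollars

With the mechanism, a contributed unit returns 5.4 × 1.09 / 9 = 0.6540 per unit of net cost — still below 1 — so contributing 0 remains dominant for every player.
Everyone keeps their endowment and the group total is 9 × 52 = 468.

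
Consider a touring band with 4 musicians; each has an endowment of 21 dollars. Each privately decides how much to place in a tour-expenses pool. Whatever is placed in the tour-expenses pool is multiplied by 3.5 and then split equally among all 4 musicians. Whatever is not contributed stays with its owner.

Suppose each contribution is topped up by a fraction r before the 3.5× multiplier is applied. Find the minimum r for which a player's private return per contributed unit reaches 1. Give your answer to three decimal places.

With matching at rate r, one contributed unit becomes (1 + r) in the tour-expenses pool and returns 3.5 × (1 + r) / 4 to the contributor.
Setting this equal to 1: 1 + r = 4/3.5 = 1.1429.
So the minimum matching rate is r = 1.1429 − 1 = 0.143.

0.143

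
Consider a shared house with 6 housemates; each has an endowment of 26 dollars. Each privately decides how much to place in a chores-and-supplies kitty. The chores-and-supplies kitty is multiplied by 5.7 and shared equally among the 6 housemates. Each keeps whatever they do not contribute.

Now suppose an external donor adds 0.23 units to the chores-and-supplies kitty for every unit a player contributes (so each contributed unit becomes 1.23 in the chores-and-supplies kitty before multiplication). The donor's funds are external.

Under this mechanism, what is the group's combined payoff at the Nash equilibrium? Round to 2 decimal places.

1093.72 dollars

Under the mechanism each unit contributed yields 5.7 × 1.23 / 6 = 1.1685 back to its contributor per unit of net cost, which exceeds 1, making full contribution the dominant choice for everyone.
At the Nash equilibrium everyone contributes 26. Group total payoff = 5.7 × 1.23 × 156 = 1093.72.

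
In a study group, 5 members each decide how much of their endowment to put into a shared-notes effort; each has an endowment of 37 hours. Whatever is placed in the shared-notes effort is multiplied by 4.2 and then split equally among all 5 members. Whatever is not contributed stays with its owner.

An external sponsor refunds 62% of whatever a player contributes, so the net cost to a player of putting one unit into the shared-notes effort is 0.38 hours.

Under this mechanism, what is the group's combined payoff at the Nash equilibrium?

891.70 hours

With the mechanism, a contributed unit returns (4.2/5) / 0.38 = 2.2105 per unit of net cost to the contributor — now above 1 — so contributing fully is weakly dominant for every player.
So the Nash equilibrium is full contribution by all 5; the group earns 5 × (37 × 0.62 + 4.2 × 37) = 891.70.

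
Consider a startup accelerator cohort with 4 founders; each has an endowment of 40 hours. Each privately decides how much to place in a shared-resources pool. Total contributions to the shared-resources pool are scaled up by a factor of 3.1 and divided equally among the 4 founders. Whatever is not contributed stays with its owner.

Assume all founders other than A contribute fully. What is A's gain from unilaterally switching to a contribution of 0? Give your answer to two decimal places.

Switching from a contribution of 40 to 0 lets A keep an extra 40 hours, but lowers the shared-resources pool by 40, which costs A their own share of that drop: 3.1/4 × 40 = 31.00.
Net gain = 40 − 31.00 = 9.00. The private return per contributed unit (0.7750) is below 1, so free-riding is indeed the best response regardless of what the others do.

9.00 hours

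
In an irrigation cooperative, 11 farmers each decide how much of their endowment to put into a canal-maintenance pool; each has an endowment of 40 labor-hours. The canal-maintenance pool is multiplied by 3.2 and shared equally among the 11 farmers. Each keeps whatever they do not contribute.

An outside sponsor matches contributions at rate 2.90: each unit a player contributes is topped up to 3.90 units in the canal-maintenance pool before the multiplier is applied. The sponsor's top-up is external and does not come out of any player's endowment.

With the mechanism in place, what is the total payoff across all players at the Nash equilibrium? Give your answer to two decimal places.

Under the mechanism each unit contributed yields 3.2 × 3.90 / 11 = 1.1345 back to its contributor per unit of net cost, which exceeds 1, making full contribution the dominant choice for everyone.
So the Nash equilibrium is full contribution by all 11; the group earns 3.2 × 3.90 × 440 = 5491.20.

5491.20 labor-hours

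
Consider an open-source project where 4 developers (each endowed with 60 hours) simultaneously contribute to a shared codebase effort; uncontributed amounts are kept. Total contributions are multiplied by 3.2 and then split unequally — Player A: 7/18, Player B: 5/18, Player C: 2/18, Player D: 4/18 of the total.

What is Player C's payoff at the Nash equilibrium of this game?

81.33 hours

For player j, contributing a unit is worthwhile iff 3.2 × (j's share) ≥ 1, i.e. iff j's share is at least 0.3125.
Only Player A (7/18) clears that bar, contributing 60; the remaining 3 contribute 0. Total contributed: 60.
Player C keeps 60 and receives 3.2 × 60 × 2/18 = 21.33 from the shared codebase effort, for a payoff of 81.33.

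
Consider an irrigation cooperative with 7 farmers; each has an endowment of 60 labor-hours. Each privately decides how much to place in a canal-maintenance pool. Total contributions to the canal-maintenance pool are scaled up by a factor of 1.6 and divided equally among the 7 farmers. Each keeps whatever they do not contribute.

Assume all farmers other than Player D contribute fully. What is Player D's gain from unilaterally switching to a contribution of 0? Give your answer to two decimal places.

Switching from a contribution of 60 to 0 lets Player D keep an extra 60 labor-hours, but lowers the canal-maintenance pool by 60, which costs Player D their own share of that drop: 1.6/7 × 60 = 13.71.
Net gain = 60 − 13.71 = 46.29. The private return per contributed unit (0.2286) is below 1, so free-riding is indeed the best response regardless of what the others do.

46.29 labor-hours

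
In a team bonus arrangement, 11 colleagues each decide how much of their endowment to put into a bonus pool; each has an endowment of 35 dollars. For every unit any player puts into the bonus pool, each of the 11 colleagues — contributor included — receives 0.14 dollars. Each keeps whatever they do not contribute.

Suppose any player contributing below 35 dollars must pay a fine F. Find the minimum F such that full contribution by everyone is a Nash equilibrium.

Given the others contribute fully, the best deviation is to contribute 0 (any partial contribution still incurs the fine and gives up units whose private return 0.14 is below 1).
Deviating from 35 to 0 saves 35 dollars but forfeits the deviator's share of the drop in the bonus pool: 0.14 × 35 = 4.90.
So the deviation gain is 35 − 4.90 = 30.10, and the fine must be at least 30.10 dollars to wipe it out.

30.10 dollars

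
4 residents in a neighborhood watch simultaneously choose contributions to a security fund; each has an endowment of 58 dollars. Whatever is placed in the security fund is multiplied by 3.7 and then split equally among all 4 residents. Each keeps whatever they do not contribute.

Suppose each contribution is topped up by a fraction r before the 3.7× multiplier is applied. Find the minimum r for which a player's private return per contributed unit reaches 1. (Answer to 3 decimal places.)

With matching at rate r, one contributed unit becomes (1 + r) in the security fund and returns 3.7 × (1 + r) / 4 to the contributor.
Setting this equal to 1: 1 + r = 4/3.7 = 1.0811.
So the minimum matching rate is r = 1.0811 − 1 = 0.081.

0.081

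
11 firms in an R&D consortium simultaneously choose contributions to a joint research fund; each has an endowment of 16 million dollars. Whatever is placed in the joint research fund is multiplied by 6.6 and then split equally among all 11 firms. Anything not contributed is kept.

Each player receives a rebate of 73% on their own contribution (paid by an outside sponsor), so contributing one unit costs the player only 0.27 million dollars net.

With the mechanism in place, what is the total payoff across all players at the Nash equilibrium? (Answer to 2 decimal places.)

Under the mechanism each unit contributed yields (6.6/11) / 0.27 = 2.2222 back to its contributor per unit of net cost, which exceeds 1, making full contribution the dominant choice for everyone.
So the Nash equilibrium is full contribution by all 11; the group earns 11 × (16 × 0.73 + 6.6 × 16) = 1290.08.

1290.08 million dollars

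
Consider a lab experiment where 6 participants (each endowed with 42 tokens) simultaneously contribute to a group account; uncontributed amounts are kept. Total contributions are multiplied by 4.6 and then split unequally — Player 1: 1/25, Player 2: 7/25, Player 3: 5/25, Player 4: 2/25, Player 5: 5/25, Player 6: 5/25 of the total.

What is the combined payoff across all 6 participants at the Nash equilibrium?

403.20 tokens

A player with share s gets back 4.6·s per unit contributed, so full contribution is dominant for anyone with s > 1/4.6 = 0.2174 and zero contribution is dominant for anyone below.
Player 2 alone (share 7/25) is above the threshold, contributing 42; the remaining 5 contribute 0. Total contributed: 42.
The group account pays out 4.6 × 42 = 193.20 in total (split across the unequal shares, but the aggregate is all that matters for the group sum).
The 5 free-riders keep 42 each, adding 210. Group total = 210 + 193.20 = 403.20.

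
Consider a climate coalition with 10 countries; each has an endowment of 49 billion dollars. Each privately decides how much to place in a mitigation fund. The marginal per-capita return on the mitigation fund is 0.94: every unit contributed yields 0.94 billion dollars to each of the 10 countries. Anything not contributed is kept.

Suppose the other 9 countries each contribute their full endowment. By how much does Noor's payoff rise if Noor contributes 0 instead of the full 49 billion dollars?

2.94 billion dollars

Switching from a contribution of 49 to 0 lets Noor keep an extra 49 billion dollars, but lowers the mitigation fund by 49, which costs Noor their own share of that drop: 0.94 × 49 = 46.06.
Net gain = 49 − 46.06 = 2.94. The private return per contributed unit (0.94) is below 1, so free-riding is indeed the best response regardless of what the others do.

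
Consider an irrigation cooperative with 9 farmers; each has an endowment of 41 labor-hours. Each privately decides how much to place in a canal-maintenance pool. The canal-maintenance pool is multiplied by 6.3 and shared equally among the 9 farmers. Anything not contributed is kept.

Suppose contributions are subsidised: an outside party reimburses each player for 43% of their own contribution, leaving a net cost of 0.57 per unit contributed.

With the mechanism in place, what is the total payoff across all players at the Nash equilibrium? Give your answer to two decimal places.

2483.37 labor-hours

The effective private return per unit is now (6.3/9) / 0.57 = 1.2281 > 1, so every player's dominant strategy flips to full contribution.
So the Nash equilibrium is full contribution by all 9; the group earns 9 × (41 × 0.43 + 6.3 × 41) = 2483.37.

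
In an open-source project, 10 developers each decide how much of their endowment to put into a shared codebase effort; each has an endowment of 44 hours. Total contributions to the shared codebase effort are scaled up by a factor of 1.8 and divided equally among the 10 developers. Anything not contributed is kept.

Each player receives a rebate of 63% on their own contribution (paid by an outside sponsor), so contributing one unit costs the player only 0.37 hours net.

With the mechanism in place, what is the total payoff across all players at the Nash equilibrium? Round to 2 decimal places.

440.00 hours

With the mechanism, a contributed unit returns (1.8/10) / 0.37 = 0.4865 per unit of net cost — still below 1 — so contributing 0 remains dominant for every player.
At the Nash equilibrium no one contributes; group total payoff = 10 × 44 = 440.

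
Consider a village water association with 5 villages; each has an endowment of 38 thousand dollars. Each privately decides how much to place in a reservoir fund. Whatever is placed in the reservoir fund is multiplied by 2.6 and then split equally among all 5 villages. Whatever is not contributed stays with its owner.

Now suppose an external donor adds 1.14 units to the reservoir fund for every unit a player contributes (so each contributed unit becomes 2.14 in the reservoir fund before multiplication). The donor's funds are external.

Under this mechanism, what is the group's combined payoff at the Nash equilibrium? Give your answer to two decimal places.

1057.16 thousand dollars

With the mechanism, a contributed unit returns 2.6 × 2.14 / 5 = 1.1128 per unit of net cost to the contributor — now above 1 — so contributing fully is weakly dominant for every player.
So the Nash equilibrium is full contribution by all 5; the group earns 2.6 × 2.14 × 190 = 1057.16.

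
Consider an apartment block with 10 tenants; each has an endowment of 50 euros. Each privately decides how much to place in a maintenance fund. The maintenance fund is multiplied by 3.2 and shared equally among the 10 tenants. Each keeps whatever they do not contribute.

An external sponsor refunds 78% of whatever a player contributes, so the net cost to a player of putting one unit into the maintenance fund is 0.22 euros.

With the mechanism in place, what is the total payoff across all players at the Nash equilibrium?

Under the mechanism each unit contributed yields (3.2/10) / 0.22 = 1.4545 back to its contributor per unit of net cost, which exceeds 1, making full contribution the dominant choice for everyone.
At the Nash equilibrium everyone contributes 50. Group total payoff = 10 × (50 × 0.78 + 3.2 × 50) = 1990.00.

1990.00 euros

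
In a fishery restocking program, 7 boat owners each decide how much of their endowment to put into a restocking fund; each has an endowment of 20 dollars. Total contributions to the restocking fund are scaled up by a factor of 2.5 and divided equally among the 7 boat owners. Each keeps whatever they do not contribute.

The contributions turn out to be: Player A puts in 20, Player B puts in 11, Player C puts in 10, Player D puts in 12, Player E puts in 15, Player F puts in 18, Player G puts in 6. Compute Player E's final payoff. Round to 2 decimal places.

Total contributed: 20 + 11 + 10 + 12 + 15 + 18 + 6 = 92.
Each receives 2.5 × 92 / 7 = 32.86 from the restocking fund.
Player E keeps 20 − 15 = 5, so Player E's payoff is 5 + 32.86 = 37.86.

37.86 dollars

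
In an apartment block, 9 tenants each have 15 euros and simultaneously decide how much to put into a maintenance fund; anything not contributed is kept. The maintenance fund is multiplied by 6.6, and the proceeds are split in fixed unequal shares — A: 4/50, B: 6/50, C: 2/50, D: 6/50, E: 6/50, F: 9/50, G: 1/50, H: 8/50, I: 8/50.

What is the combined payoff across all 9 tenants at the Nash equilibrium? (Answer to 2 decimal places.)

387.00 euros

Each unit j contributes comes back to j as 6.6 × (j's share), so j prefers to contribute only if that share exceeds 1/6.6 = 0.1515; otherwise keeping the unit dominates.
The shares above 0.1515 belong to F, H and I, contributing 15 each; the remaining 6 contribute 0. Total contributed: 45.
The maintenance fund pays out 6.6 × 45 = 297.00 in total (split across the unequal shares, but the aggregate is all that matters for the group sum).
The 6 free-riders keep 15 each, adding 90. Group total = 90 + 297.00 = 387.00.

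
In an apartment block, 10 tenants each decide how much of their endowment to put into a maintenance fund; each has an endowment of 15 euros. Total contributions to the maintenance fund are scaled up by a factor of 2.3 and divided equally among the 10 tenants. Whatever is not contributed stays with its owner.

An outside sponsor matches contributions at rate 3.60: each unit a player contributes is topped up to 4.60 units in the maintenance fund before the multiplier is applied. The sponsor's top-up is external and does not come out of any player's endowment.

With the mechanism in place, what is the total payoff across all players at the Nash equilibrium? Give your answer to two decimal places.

1587.00 euros

The effective private return per unit is now 2.3 × 4.60 / 10 = 1.0580 > 1, so every player's dominant strategy flips to full contribution.
So the Nash equilibrium is full contribution by all 10; the group earns 2.3 × 4.60 × 150 = 1587.00.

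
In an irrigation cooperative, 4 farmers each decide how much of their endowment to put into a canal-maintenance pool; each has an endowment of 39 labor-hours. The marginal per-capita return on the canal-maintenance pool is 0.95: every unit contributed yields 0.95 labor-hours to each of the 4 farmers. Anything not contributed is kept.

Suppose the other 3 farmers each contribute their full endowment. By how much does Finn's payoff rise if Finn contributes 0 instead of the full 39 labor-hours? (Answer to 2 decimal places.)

1.95 labor-hours

Switching from a contribution of 39 to 0 lets Finn keep an extra 39 labor-hours, but lowers the canal-maintenance pool by 39, which costs Finn their own share of that drop: 0.95 × 39 = 37.05.
Net gain = 39 − 37.05 = 1.95. The private return per contributed unit (0.95) is below 1, so free-riding is indeed the best response regardless of what the others do.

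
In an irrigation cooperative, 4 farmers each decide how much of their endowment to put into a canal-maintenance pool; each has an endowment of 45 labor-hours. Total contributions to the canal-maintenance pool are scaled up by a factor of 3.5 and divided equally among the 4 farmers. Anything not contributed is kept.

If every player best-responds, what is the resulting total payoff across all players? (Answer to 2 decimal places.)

180.00 labor-hours

Each contributed unit returns 3.5/4 = 0.8750 to its contributor — below 1 — so contributing 0 is dominant for every player. At the Nash equilibrium everyone keeps their 45, and the group total is 4 × 45 = 180.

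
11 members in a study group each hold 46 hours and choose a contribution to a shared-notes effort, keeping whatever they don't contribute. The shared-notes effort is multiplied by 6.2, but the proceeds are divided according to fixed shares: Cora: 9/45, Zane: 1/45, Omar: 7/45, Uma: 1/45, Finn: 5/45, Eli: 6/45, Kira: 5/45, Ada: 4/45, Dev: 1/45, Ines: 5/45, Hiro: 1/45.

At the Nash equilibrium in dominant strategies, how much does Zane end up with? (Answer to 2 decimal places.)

Each unit j contributes comes back to j as 6.2 × (j's share), so j prefers to contribute only if that share exceeds 1/6.2 = 0.1613; otherwise keeping the unit dominates.
The only share above 0.1613 is Cora's 9/45, contributing 46; the remaining 10 contribute 0. Total contributed: 46.
Zane keeps 46 and receives 6.2 × 46 × 1/45 = 6.34 from the shared-notes effort, for a payoff of 52.34.

52.34 hours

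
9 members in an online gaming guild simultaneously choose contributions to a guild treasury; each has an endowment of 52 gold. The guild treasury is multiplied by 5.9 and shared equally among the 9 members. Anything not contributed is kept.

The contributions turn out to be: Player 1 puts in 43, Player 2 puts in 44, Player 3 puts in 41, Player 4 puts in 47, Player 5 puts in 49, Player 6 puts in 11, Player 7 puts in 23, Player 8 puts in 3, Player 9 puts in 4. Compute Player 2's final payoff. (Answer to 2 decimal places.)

181.72 gold

Total contributed: 43 + 44 + 41 + 47 + 49 + 11 + 23 + 3 + 4 = 265.
Each receives 5.9 × 265 / 9 = 173.72 from the guild treasury.
Player 2 keeps 52 − 44 = 8, so Player 2's payoff is 8 + 173.72 = 181.72.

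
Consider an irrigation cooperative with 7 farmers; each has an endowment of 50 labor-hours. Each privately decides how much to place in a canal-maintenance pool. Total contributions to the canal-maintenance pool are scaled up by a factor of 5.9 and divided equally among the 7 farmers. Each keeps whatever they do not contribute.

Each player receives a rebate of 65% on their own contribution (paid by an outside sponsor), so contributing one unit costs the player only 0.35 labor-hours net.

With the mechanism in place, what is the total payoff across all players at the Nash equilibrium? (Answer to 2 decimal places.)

The effective private return per unit is now (5.9/7) / 0.35 = 2.4082 > 1, so every player's dominant strategy flips to full contribution.
So the Nash equilibrium is full contribution by all 7; the group earns 7 × (50 × 0.65 + 5.9 × 50) = 2292.50.

2292.50 labor-hours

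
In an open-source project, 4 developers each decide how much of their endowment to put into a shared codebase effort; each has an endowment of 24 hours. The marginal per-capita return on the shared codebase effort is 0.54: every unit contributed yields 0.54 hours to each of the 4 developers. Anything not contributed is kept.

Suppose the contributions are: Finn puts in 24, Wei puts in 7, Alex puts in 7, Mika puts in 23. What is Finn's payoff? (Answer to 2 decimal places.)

Total contributed: 24 + 7 + 7 + 23 = 61.
Each receives 0.54 × 61 = 32.94 from the shared codebase effort.
Finn keeps 24 − 24 = 0, so Finn's payoff is 0 + 32.94 = 32.94.

32.94 hours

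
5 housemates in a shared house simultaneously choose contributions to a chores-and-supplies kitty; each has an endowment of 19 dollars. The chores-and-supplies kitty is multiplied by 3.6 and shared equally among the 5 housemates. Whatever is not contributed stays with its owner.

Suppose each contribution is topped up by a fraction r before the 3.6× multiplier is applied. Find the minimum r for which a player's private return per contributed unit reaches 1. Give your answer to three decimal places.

0.389

With matching at rate r, one contributed unit becomes (1 + r) in the chores-and-supplies kitty and returns 3.6 × (1 + r) / 5 to the contributor.
Setting this equal to 1: 1 + r = 5/3.6 = 1.3889.
So the minimum matching rate is r = 1.3889 − 1 = 0.389.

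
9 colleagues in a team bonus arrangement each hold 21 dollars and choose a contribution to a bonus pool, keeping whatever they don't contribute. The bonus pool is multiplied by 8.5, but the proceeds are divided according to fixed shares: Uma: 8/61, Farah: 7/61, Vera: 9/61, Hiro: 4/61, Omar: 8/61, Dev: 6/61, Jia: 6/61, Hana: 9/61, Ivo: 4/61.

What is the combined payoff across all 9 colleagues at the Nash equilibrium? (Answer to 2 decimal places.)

819.00 dollars

A player with share s gets back 8.5·s per unit contributed, so full contribution is dominant for anyone with s > 1/8.5 = 0.1176 and zero contribution is dominant for anyone below.
The shares above 0.1176 belong to Uma, Vera, Omar and Hana, contributing 21 each; the remaining 5 contribute 0. Total contributed: 84.
The bonus pool pays out 8.5 × 84 = 714.00 in total (split across the unequal shares, but the aggregate is all that matters for the group sum).
The 5 free-riders keep 21 each, adding 105. Group total = 105 + 714.00 = 819.00.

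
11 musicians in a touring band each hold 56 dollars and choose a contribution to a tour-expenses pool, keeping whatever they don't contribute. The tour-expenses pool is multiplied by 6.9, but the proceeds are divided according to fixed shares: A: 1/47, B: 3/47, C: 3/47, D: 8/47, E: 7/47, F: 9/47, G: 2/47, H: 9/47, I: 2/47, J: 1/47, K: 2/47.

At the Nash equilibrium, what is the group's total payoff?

Player j's private return per contributed unit is 6.9 × (j's share). Contributing is weakly dominant for j when that share is at least 1/6.9 = 0.1449, and contributing 0 is dominant otherwise.
D, E, F and H are above the threshold, contributing 56 each; the remaining 7 contribute 0. Total contributed: 224.
The tour-expenses pool pays out 6.9 × 224 = 1545.60 in total (split across the unequal shares, but the aggregate is all that matters for the group sum).
The 7 free-riders keep 56 each, adding 392. Group total = 392 + 1545.60 = 1937.60.

1937.60 dollars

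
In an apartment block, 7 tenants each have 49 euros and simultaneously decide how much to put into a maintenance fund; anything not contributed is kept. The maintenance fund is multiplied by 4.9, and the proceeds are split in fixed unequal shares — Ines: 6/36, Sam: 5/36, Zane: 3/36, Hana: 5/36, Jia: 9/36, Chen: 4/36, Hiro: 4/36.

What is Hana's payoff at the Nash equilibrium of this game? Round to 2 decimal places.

Each unit j contributes comes back to j as 4.9 × (j's share), so j prefers to contribute only if that share exceeds 1/4.9 = 0.2041; otherwise keeping the unit dominates.
Only Jia (9/36) clears that bar, contributing 49; the remaining 6 contribute 0. Total contributed: 49.
Hana keeps 49 and receives 4.9 × 49 × 5/36 = 33.35 from the maintenance fund, for a payoff of 82.35.

82.35 euros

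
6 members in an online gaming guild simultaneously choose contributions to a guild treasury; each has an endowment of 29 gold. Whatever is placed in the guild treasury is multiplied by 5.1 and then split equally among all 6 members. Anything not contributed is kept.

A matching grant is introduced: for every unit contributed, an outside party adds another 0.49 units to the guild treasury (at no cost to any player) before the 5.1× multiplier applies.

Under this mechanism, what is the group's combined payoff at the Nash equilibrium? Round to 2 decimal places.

The effective private return per unit is now 5.1 × 1.49 / 6 = 1.2665 > 1, so every player's dominant strategy flips to full contribution.
At the Nash equilibrium everyone contributes 29. Group total payoff = 5.1 × 1.49 × 174 = 1322.23.

1322.23 gold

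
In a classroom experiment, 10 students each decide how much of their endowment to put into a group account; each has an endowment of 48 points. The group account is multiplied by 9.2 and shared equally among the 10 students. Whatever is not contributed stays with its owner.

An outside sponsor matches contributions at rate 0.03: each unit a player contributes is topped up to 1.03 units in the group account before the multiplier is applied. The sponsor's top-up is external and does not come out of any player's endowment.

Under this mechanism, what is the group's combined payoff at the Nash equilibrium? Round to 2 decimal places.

The effective private return is 9.2 × 1.03 / 10 = 0.9476, which is still under 1, so the mechanism doesn't change anyone's dominant strategy: zero contribution.
Everyone keeps their endowment and the group total is 10 × 48 = 480.

480.00 points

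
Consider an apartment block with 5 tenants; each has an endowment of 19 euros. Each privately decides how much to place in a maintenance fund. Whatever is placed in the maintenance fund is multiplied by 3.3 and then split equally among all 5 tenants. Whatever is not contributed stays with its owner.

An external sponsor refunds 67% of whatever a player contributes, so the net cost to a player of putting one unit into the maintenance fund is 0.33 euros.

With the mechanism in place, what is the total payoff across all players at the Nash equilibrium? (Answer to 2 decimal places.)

377.15 euros

The effective private return per unit is now (3.3/5) / 0.33 = 2.0000 > 1, so every player's dominant strategy flips to full contribution.
So the Nash equilibrium is full contribution by all 5; the group earns 5 × (19 × 0.67 + 3.3 × 19) = 377.15.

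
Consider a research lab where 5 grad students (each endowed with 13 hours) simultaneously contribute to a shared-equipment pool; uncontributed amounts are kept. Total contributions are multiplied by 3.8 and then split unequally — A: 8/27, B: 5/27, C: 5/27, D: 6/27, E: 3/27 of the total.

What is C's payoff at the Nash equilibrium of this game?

Player j's private return per contributed unit is 3.8 × (j's share). Contributing is weakly dominant for j when that share is at least 1/3.8 = 0.2632, and contributing 0 is dominant otherwise.
A alone (share 8/27) is above the threshold, contributing 13; the remaining 4 contribute 0. Total contributed: 13.
C keeps 13 and receives 3.8 × 13 × 5/27 = 9.15 from the shared-equipment pool, for a payoff of 22.15.

22.15 hours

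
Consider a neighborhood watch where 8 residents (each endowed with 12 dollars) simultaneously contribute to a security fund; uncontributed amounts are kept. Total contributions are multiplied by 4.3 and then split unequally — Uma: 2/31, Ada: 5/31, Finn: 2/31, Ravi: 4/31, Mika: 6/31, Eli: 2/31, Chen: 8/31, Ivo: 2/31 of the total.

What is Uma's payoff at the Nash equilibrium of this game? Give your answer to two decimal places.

A player with share s gets back 4.3·s per unit contributed, so full contribution is dominant for anyone with s > 1/4.3 = 0.2326 and zero contribution is dominant for anyone below.
The only share above 0.2326 is Chen's 8/31, contributing 12; the remaining 7 contribute 0. Total contributed: 12.
Uma keeps 12 and receives 4.3 × 12 × 2/31 = 3.33 from the security fund, for a payoff of 15.33.

15.33 dollars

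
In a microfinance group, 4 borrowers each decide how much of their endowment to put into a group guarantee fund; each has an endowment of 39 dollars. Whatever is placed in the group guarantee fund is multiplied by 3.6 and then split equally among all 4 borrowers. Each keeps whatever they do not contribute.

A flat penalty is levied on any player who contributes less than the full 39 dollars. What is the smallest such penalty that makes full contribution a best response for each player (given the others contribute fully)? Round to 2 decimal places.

Given the others contribute fully, the best deviation is to contribute 0 (any partial contribution still incurs the fine and gives up units whose private return 0.9000 is below 1).
Deviating from 39 to 0 saves 39 dollars but forfeits the deviator's share of the drop in the group guarantee fund: 3.6/4 × 39 = 35.10.
So the deviation gain is 39 − 35.10 = 3.90, and the fine must be at least 3.90 dollars to wipe it out.

3.90 dollars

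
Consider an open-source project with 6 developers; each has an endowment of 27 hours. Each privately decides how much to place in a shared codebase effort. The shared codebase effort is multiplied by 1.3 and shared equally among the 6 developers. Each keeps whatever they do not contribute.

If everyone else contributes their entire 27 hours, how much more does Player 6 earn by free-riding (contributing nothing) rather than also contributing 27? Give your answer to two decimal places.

21.15 hours

Switching from a contribution of 27 to 0 lets Player 6 keep an extra 27 hours, but lowers the shared codebase effort by 27, which costs Player 6 their own share of that drop: 1.3/6 × 27 = 5.85.
Net gain = 27 − 5.85 = 21.15. The private return per contributed unit (0.2167) is below 1, so free-riding is indeed the best response regardless of what the others do.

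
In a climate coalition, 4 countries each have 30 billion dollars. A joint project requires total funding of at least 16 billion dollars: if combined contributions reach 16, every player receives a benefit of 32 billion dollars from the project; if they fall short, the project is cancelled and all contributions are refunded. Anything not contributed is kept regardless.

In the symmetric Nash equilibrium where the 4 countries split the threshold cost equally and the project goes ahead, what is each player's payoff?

Equal share of the threshold: 16/4 = 4.
At this profile no one gains by cutting their contribution: any cut drops the total below 16, the project is cancelled, contributions are refunded, and the deviator ends with 30, which is less than 30 − 4 + 32 = 58. Contributing more than 4 just wastes the excess. So contributing exactly 4 is a best response.
Each player's payoff: 30 − 4 + 32 = 58.

58 billion dollars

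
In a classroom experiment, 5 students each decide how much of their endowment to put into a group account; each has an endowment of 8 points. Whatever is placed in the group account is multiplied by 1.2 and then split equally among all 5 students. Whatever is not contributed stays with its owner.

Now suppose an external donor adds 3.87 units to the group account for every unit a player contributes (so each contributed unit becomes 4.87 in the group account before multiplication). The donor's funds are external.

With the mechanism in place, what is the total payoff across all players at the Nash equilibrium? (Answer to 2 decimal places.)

Under the mechanism each unit contributed yields 1.2 × 4.87 / 5 = 1.1688 back to its contributor per unit of net cost, which exceeds 1, making full contribution the dominant choice for everyone.
So the Nash equilibrium is full contribution by all 5; the group earns 1.2 × 4.87 × 40 = 233.76.

233.76 points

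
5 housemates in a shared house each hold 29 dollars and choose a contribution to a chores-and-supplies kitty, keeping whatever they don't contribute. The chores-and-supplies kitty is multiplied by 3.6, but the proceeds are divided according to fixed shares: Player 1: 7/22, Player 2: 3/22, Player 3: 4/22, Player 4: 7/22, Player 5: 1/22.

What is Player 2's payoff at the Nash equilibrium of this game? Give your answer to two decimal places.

For player j, contributing a unit is worthwhile iff 3.6 × (j's share) ≥ 1, i.e. iff j's share is at least 0.2778.
Player 1 and Player 4 are above the threshold, contributing 29 each; the remaining 3 contribute 0. Total contributed: 58.
Player 2 keeps 29 and receives 3.6 × 58 × 3/22 = 28.47 from the chores-and-supplies kitty, for a payoff of 57.47.

57.47 dollars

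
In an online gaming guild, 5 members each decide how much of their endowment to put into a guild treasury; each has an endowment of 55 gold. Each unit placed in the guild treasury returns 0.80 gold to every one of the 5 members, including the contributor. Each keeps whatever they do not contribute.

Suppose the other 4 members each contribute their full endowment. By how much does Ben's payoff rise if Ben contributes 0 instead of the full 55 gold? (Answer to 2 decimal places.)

Switching from a contribution of 55 to 0 lets Ben keep an extra 55 gold, but lowers the guild treasury by 55, which costs Ben their own share of that drop: 0.80 × 55 = 44.00.
Net gain = 55 − 44.00 = 11.00. The private return per contributed unit (0.80) is below 1, so free-riding is indeed the best response regardless of what the others do.

11.00 gold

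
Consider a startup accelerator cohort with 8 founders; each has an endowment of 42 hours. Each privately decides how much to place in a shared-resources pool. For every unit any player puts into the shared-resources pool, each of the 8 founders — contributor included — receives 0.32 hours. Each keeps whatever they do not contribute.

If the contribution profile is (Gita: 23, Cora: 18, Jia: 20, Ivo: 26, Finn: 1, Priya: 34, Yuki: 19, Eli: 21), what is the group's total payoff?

Total contributed: 23 + 18 + 20 + 26 + 1 + 34 + 19 + 21 = 162; total kept: 8 × 42 − 162 = 174.
The shared-resources pool pays out 0.32 × 8 × 162 = 414.72 in aggregate.
Group total = 174 + 414.72 = 588.72.

588.72 hours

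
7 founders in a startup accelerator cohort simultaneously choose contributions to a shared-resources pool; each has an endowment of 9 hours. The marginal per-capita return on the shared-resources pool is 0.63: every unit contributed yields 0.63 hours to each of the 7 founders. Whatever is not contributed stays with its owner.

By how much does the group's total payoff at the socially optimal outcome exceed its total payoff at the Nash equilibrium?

The private return per contributed unit is 0.63 < 1, so contributing 0 is dominant for every player. At the Nash equilibrium everyone keeps their 9, and the group total is 7 × 9 = 63.
Each contributed unit returns 4.410 to the group as a whole (0.63 to each of 7 players), which exceeds 1, so the social optimum is full contribution: group total = 4.410 × 63 = 277.83.
Efficiency loss = 277.83 − 63 = 214.83.

214.83 hours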